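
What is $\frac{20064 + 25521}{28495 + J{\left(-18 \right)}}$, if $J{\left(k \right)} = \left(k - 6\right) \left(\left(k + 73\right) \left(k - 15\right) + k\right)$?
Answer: $\frac{45585}{72487} \approx 0.62887$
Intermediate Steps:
$J{\left(k \right)} = \left(-6 + k\right) \left(k + \left(-15 + k\right) \left(73 + k\right)\right)$ ($J{\left(k \right)} = \left(-6 + k\right) \left(\left(73 + k\right) \left(-15 + k\right) + k\right) = \left(-6 + k\right) \left(\left(-15 + k\right) \left(73 + k\right) + k\right) = \left(-6 + k\right) \left(k + \left(-15 + k\right) \left(73 + k\right)\right)$)
$\frac{20064 + 25521}{28495 + J{\left(-18 \right)}} = \frac{20064 + 25521}{28495 + \left(6570 + \left(-18\right)^{3} - -26082 + 53 \left(-18\right)^{2}\right)} = \frac{45585}{28495 + \left(6570 - 5832 + 26082 + 53 \cdot 324\right)} = \frac{45585}{28495 + \left(6570 - 5832 + 26082 + 17172\right)} = \frac{45585}{28495 + 43992} = \frac{45585}{72487}$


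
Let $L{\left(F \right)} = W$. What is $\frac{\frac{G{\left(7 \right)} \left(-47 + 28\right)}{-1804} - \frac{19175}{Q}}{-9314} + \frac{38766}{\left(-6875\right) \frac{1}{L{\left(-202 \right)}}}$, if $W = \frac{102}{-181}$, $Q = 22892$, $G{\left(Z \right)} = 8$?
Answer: $\frac{585887232288659}{184375449995000} \approx 3.1777$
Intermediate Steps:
$W = - \frac{102}{181}$ ($W = 102 \left(- \frac{1}{181}\right) = - \frac{102}{181} \approx -0.56354$)
$L{\left(F \right)} = - \frac{102}{181}$
$\frac{\frac{G{\left(7 \right)} \left(-47 + 28\right)}{-1804} - \frac{19175}{Q}}{-9314} + \frac{38766}{\left(-6875\right) \frac{1}{L{\left(-202 \right)}}} = \frac{\frac{8 \left(-47 + 28\right)}{-1804} - \frac{19175}{22892}}{-9314} + \frac{38766}{\left(-6875\right) \frac{1}{- \frac{102}{181}}} = \left(8 \left(-19\right) \left(- \frac{1}{1804}\right) - \frac{325}{388}\right) \left(- \frac{1}{9314}\right) + \frac{38766}{\left(-6875\right) \left(- \frac{181}{102}\right)} = \left(\left(-152\right) \left(- \frac{1}{1804}\right) - \frac{325}{388}\right) \left(- \frac{1}{9314}\right) + \frac{38766}{\frac{1244375}{102}} = \left(\frac{38}{451} - \frac{325}{388}\right) \left(- \frac{1}{9314}\right) + 38766 \cdot \frac{102}{1244375} = \left(- \frac{131831}{174988}\right) \left(- \frac{1}{9314}\right) + \frac{3954132}{1244375} = \frac{131831}{1629838232} + \frac{3954132}{1244375} = \frac{585887232288659}{184375449995000}$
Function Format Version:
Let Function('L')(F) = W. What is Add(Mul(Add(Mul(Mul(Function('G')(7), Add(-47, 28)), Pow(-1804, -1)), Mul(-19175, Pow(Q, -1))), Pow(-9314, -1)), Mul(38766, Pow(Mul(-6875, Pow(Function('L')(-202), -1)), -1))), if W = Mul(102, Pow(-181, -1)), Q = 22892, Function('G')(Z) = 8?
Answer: Rational(585887232288659, 184375449995000) ≈ 3.1777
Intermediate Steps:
W = Rational(-102, 181) (W = Mul(102, Rational(-1, 181)) = Rational(-102, 181) ≈ -0.56354)
Function('L')(F) = Rational(-102, 181)
Add(Mul(Add(Mul(Mul(Function('G')(7), Add(-47, 28)), Pow(-1804, -1)), Mul(-19175, Pow(Q, -1))), Pow(-9314, -1)), Mul(38766, Pow(Mul(-6875, Pow(Function('L')(-202), -1)), -1))) = Add(Mul(Add(Mul(Mul(8, Add(-47, 28)), Pow(-1804, -1)), Mul(-19175, Pow(22892, -1))), Pow(-9314, -1)), Mul(38766, Pow(Mul(-6875, Pow(Rational(-102, 181), -1)), -1))) = Add(Mul(Add(Mul(Mul(8, -19), Rational(-1, 1804)), Mul(-19175, Rational(1, 22892))), Rational(-1, 9314)), Mul(38766, Pow(Mul(-6875, Rational(-181, 102)), -1))) = Add(Mul(Add(Mul(-152, Rational(-1, 1804)), Rational(-325, 388)), Rational(-1, 9314)), Mul(38766, Pow(Rational(1244375, 102), -1))) = Add(Mul(Add(Rational(38, 451), Rational(-325, 388)), Rational(-1, 9314)), Mul(38766, Rational(102, 1244375))) = Add(Mul(Rational(-131831, 174988), Rational(-1, 9314)), Rational(3954132, 1244375)) = Add(Rational(131831, 1629838232), Rational(3954132, 1244375)) = Rational(585887232288659, 184375449995000)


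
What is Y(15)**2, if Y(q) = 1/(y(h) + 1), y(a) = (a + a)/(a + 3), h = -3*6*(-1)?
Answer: 49/361 ≈ 0.13573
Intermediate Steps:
h = 18 (h = -18*(-1) = 18)
y(a) = 2*a/(3 + a) (y(a) = (2*a)/(3 + a) = 2*a/(3 + a))
Y(q) = 7/19 (Y(q) = 1/(2*18/(3 + 18) + 1) = 1/(2*18/21 + 1) = 1/(2*18*(1/21) + 1) = 1/(12/7 + 1) = 1/(19/7) = 7/19)
Y(15)**2 = (7/19)**2 = 49/361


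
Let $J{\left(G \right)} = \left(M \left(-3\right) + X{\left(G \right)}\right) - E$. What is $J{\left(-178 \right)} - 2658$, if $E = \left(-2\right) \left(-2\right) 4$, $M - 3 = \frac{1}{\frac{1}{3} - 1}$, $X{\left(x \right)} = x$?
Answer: $- \frac{5713}{2} \approx -2856.5$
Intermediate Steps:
$M = \frac{3}{2}$ ($M = 3 + \frac{1}{\frac{1}{3} - 1} = 3 + \frac{1}{- \frac{2}{3}} = 3 - \frac{3}{2} = \frac{3}{2} \approx 1.5$)
$E = 16$ ($E = 4 \cdot 4 = 16$)
$J{\left(G \right)} = - \frac{41}{2} + G$ ($J{\left(G \right)} = \left(\frac{3}{2} \left(-3\right) + G\right) - 16 = \left(- \frac{9}{2} + G\right) - 16 = - \frac{41}{2} + G$)
$J{\left(-178 \right)} - 2658 = \left(- \frac{41}{2} - 178\right) - 2658 = - \frac{397}{2} - 2658 = - \frac{5713}{2}$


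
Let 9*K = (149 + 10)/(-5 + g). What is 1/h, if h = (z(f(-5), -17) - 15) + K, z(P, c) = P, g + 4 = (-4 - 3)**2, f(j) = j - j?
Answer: -120/1747 ≈ -0.068689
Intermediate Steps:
f(j) = 0
g = 45 (g = -4 + (-4 - 3)**2 = -4 + (-7)**2 = -4 + 49 = 45)
K = 53/120 (K = ((149 + 10)/(-5 + 45))/9 = (159/40)/9 = (159*(1/40))/9 = (1/9)*(159/40) = 53/120 ≈ 0.44167)
h = -1747/120 (h = (0 - 15) + 53/120 = -15 + 53/120 = -1747/120 ≈ -14.558)
1/h = 1/(-1747/120) = -120/1747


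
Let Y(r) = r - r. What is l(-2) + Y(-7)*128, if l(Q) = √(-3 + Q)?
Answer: I*√5 ≈ 2.2361*I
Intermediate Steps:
Y(r) = 0
l(-2) + Y(-7)*128 = √(-3 - 2) + 0*128 = √(-5) + 0 = I*√5 + 0 = I*√5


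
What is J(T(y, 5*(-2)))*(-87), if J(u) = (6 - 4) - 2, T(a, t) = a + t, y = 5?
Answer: 0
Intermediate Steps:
J(u) = 0 (J(u) = 2 - 2 = 0)
J(T(y, 5*(-2)))*(-87) = 0*(-87) = 0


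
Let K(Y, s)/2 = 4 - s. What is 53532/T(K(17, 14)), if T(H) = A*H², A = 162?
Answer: 1487/1800 ≈ 0.82611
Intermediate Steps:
K(Y, s) = 8 - 2*s (K(Y, s) = 2*(4 - s) = 8 - 2*s)
T(H) = 162*H²
53532/T(K(17, 14)) = 53532/((162*(8 - 2*14)²)) = 53532/((162*(8 - 28)²)) = 53532/((162*(-20)²)) = 53532/((162*400)) = 53532/64800 = 53532*(1/64800) = 1487/1800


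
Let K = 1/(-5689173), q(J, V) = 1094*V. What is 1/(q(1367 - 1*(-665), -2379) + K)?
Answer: -5689173/14806789568299 ≈ -3.8423e-7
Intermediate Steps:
K = -1/5689173 ≈ -1.7577e-7
1/(q(1367 - 1*(-665), -2379) + K) = 1/(1094*(-2379) - 1/5689173) = 1/(-2602626 - 1/5689173) = 1/(-14806789568299/5689173) = -5689173/14806789568299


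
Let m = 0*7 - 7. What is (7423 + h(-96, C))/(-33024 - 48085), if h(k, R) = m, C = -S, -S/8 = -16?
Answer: -7416/81109 ≈ -0.091433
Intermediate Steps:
S = 128 (S = -8*(-16) = 128)
C = -128 (C = -1*128 = -128)
m = -7 (m = 0 - 7 = -7)
h(k, R) = -7
(7423 + h(-96, C))/(-33024 - 48085) = (7423 - 7)/(-33024 - 48085) = 7416/(-81109) = 7416*(-1/81109) = -7416/81109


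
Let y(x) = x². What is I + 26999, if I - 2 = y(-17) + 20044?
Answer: 47334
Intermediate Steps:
I = 20335 (I = 2 + ((-17)² + 20044) = 2 + (289 + 20044) = 2 + 20333 = 20335)
I + 26999 = 20335 + 26999 = 47334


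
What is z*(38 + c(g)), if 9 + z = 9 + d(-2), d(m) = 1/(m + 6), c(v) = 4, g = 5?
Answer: 21/2 ≈ 10.500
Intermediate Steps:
d(m) = 1/(6 + m)
z = 1/4 (z = -9 + (9 + 1/(6 - 2)) = -9 + (9 + 1/4) = -9 + 37/4 = 1/4 ≈ 0.25000)
z*(38 + c(g)) = (38 + 4)/4 = (1/4)*42 = 21/2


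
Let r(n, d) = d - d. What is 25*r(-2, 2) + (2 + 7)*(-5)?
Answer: -45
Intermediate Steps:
r(n, d) = 0
25*r(-2, 2) + (2 + 7)*(-5) = 25*0 + (2 + 7)*(-5) = 0 + 9*(-5) = 0 - 45 = -45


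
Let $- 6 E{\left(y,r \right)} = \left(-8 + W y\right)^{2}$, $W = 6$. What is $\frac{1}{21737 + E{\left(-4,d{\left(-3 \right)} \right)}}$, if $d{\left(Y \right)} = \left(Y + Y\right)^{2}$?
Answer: $\frac{3}{64699} \approx 4.6369 \cdot 10^{-5}$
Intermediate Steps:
$d{\left(Y \right)} = 4 Y^{2}$ ($d{\left(Y \right)} = \left(2 Y\right)^{2} = 4 Y^{2}$)
$E{\left(y,r \right)} = - \frac{\left(-8 + 6 y\right)^{2}}{6}$
$\frac{1}{21737 + E{\left(-4,d{\left(-3 \right)} \right)}} = \frac{1}{21737 - \frac{2 \left(-4 + 3 \left(-4\right)\right)^{2}}{3}} = \frac{1}{21737 - \frac{2 \left(-4 - 12\right)^{2}}{3}} = \frac{1}{21737 - \frac{2 \left(-16\right)^{2}}{3}} = \frac{1}{21737 - \frac{512}{3}} = \frac{1}{\frac{64699}{3}} = \frac{3}{64699}$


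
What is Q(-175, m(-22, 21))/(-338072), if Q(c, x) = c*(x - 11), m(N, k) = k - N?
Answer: 100/6037 ≈ 0.016565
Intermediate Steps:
Q(c, x) = c*(-11 + x)
Q(-175, m(-22, 21))/(-338072) = -175*(-11 + (21 - 1*(-22)))/(-338072) = -175*(-11 + (21 + 22))*(-1/338072) = -175*(-11 + 43)*(-1/338072) = -175*32*(-1/338072) = -5600*(-1/338072) = 100/6037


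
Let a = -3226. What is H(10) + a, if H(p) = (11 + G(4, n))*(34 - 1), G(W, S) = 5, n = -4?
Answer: -2698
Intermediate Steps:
H(p) = 528 (H(p) = (11 + 5)*(34 - 1) = 16*33 = 528)
H(10) + a = 528 - 3226 = -2698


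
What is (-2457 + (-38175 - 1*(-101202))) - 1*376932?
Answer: -316362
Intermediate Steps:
(-2457 + (-38175 - 1*(-101202))) - 1*376932 = (-2457 + (-38175 + 101202)) - 376932 = (-2457 + 63027) - 376932 = 60570 - 376932 = -316362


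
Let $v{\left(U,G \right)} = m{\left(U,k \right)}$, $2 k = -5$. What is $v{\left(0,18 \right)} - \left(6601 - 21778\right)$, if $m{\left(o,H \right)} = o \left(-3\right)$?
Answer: $15177$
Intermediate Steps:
$k = - \frac{5}{2}$ ($k = \frac{1}{2} \left(-5\right) = - \frac{5}{2} \approx -2.5$)
$m{\left(o,H \right)} = - 3 o$
$v{\left(U,G \right)} = - 3 U$
$v{\left(0,18 \right)} - \left(6601 - 21778\right) = \left(-3\right) 0 - \left(6601 - 21778\right) = 0 - \left(6601 - 21778\right) = 0 - -15177 = 0 + 15177 = 15177$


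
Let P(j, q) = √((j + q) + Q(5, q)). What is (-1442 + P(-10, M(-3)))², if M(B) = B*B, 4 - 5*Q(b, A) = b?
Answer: (7210 - I*√30)²/25 ≈ 2.0794e+6 - 3159.3*I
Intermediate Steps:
Q(b, A) = ⅘ - b/5
M(B) = B²
P(j, q) = √(-⅕ + j + q) (P(j, q) = √((j + q) + (⅘ - ⅕*5)) = √((j + q) + (⅘ - 1)) = √((j + q) - ⅕) = √(-⅕ + j + q))
(-1442 + P(-10, M(-3)))² = (-1442 + √(-5 + 25*(-10) + 25*(-3)²)/5)² = (-1442 + √(-5 - 250 + 25*9)/5)² = (-1442 + √(-5 - 250 + 225)/5)² = (-1442 + √(-30)/5)² = (-1442 + (I*√30)/5)² = (-1442 + I*√30/5)²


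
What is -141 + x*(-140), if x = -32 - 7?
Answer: 5319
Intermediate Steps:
x = -39
-141 + x*(-140) = -141 - 39*(-140) = -141 + 5460 = 5319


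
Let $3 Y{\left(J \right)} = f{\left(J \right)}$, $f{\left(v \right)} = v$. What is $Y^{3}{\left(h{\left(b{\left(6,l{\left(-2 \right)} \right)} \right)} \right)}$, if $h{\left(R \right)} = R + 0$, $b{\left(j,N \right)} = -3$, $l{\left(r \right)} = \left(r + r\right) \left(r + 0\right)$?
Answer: $-1$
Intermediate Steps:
$l{\left(r \right)} = 2 r^{2}$ ($l{\left(r \right)} = 2 r r = 2 r^{2}$)
$h{\left(R \right)} = R$
$Y{\left(J \right)} = \frac{J}{3}$
$Y^{3}{\left(h{\left(b{\left(6,l{\left(-2 \right)} \right)} \right)} \right)} = \left(\frac{1}{3} \left(-3\right)\right)^{3} = \left(-1\right)^{3} = -1$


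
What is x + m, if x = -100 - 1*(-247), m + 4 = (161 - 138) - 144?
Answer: 22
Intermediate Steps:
m = -125 (m = -4 + ((161 - 138) - 144) = -4 + (23 - 144) = -4 - 121 = -125)
x = 147 (x = -100 + 247 = 147)
x + m = 147 - 125 = 22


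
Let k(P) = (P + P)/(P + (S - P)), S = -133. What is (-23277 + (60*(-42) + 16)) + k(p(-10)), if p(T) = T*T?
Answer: -3429073/133 ≈ -25783.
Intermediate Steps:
p(T) = T**2
k(P) = -2*P/133 (k(P) = (P + P)/(P + (-133 - P)) = (2*P)/(-133) = (2*P)*(-1/133) = -2*P/133)
(-23277 + (60*(-42) + 16)) + k(p(-10)) = (-23277 + (60*(-42) + 16)) - 2/133*(-10)**2 = (-23277 + (-2520 + 16)) - 2/133*100 = (-23277 - 2504) - 200/133 = -25781 - 200/133 = -3429073/133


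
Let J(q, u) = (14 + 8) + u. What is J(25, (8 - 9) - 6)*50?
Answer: 750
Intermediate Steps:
J(q, u) = 22 + u
J(25, (8 - 9) - 6)*50 = (22 + ((8 - 9) - 6))*50 = (22 + (-1 - 6))*50 = (22 - 7)*50 = 15*50 = 750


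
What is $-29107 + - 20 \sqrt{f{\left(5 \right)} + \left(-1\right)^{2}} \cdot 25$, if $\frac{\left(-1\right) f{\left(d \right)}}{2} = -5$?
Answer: $-29107 - 500 \sqrt{11} \approx -30765.0$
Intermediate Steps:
$f{\left(d \right)} = 10$ ($f{\left(d \right)} = \left(-2\right) \left(-5\right) = 10$)
$-29107 + - 20 \sqrt{f{\left(5 \right)} + \left(-1\right)^{2}} \cdot 25 = -29107 + - 20 \sqrt{10 + \left(-1\right)^{2}} \cdot 25 = -29107 + - 20 \sqrt{10 + 1} \cdot 25 = -29107 + - 20 \sqrt{11} \cdot 25 = -29107 - 500 \sqrt{11}$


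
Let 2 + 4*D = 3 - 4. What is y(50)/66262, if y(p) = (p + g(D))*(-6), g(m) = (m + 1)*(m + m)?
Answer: -1191/265048 ≈ -0.0044935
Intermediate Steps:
D = -3/4 (D = -1/2 + (3 - 4)/4 = -1/2 + (1/4)*(-1) = -1/2 - 1/4 = -3/4 ≈ -0.75000)
g(m) = 2*m*(1 + m) (g(m) = (1 + m)*(2*m) = 2*m*(1 + m))
y(p) = 9/4 - 6*p (y(p) = (p + 2*(-3/4)*(1 - 3/4))*(-6) = (p + 2*(-3/4)*(1/4))*(-6) = (p - 3/8)*(-6) = (-3/8 + p)*(-6) = 9/4 - 6*p)
y(50)/66262 = (9/4 - 6*50)/66262 = (9/4 - 300)*(1/66262) = -1191/4*1/66262 = -1191/265048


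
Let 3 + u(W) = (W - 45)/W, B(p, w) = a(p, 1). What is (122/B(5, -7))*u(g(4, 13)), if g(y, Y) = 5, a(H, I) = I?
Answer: -1342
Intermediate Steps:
B(p, w) = 1
u(W) = -3 + (-45 + W)/W (u(W) = -3 + (W - 45)/W = -3 + (-45 + W)/W)
(122/B(5, -7))*u(g(4, 13)) = (122/1)*(-2 - 45/5) = (122*1)*(-2 - 45*⅕) = 122*(-2 - 9) = 122*(-11) = -1342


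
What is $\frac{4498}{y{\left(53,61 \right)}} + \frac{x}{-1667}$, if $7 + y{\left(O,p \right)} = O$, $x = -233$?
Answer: $\frac{3754442}{38341} \approx 97.922$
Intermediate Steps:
$y{\left(O,p \right)} = -7 + O$
$\frac{4498}{y{\left(53,61 \right)}} + \frac{x}{-1667} = \frac{4498}{-7 + 53} - \frac{233}{-1667} = \frac{4498}{46} - - \frac{233}{1667} = 4498 \cdot \frac{1}{46} + \frac{233}{1667} = \frac{2249}{23} + \frac{233}{1667} = \frac{3754442}{38341}$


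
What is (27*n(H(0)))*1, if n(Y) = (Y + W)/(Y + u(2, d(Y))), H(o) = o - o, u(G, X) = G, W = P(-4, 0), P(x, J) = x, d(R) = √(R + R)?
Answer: -54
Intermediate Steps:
d(R) = √2*√R (d(R) = √(2*R) = √2*√R)
W = -4
H(o) = 0
n(Y) = (-4 + Y)/(2 + Y) (n(Y) = (Y - 4)/(Y + 2) = (-4 + Y)/(2 + Y))
(27*n(H(0)))*1 = (27*((-4 + 0)/(2 + 0)))*1 = (27*(-4/2))*1 = (27*((½)*(-4)))*1 = (27*(-2))*1 = -54*1 = -54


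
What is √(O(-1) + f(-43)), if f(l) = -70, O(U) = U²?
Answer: I*√69 ≈ 8.3066*I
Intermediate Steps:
√(O(-1) + f(-43)) = √((-1)² - 70) = √(1 - 70) = √(-69) = I*√69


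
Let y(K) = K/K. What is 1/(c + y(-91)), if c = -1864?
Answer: -1/1863 ≈ -0.00053677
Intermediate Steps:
y(K) = 1
1/(c + y(-91)) = 1/(-1864 + 1) = 1/(-1863) = -1/1863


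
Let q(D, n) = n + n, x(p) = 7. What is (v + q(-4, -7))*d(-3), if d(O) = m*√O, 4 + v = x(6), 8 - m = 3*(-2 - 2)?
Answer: -220*I*√3 ≈ -381.05*I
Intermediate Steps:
m = 20 (m = 8 - 3*(-2 - 2) = 8 - 3*(-4) = 8 - 1*(-12) = 8 + 12 = 20)
v = 3 (v = -4 + 7 = 3)
q(D, n) = 2*n
d(O) = 20*√O
(v + q(-4, -7))*d(-3) = (3 + 2*(-7))*(20*√(-3)) = (3 - 14)*(20*(I*√3)) = -220*I*√3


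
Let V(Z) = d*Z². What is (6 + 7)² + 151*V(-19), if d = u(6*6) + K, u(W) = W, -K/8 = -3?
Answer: 3270829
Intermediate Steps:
K = 24 (K = -8*(-3) = 24)
d = 60 (d = 6*6 + 24 = 36 + 24 = 60)
V(Z) = 60*Z²
(6 + 7)² + 151*V(-19) = (6 + 7)² + 151*(60*(-19)²) = 13² + 151*(60*361) = 169 + 151*21660 = 169 + 3270660 = 3270829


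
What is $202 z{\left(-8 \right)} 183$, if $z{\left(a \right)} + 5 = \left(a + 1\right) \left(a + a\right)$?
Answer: $3955362$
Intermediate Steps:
$z{\left(a \right)} = -5 + 2 a \left(1 + a\right)$ ($z{\left(a \right)} = -5 + \left(a + 1\right) \left(a + a\right) = -5 + \left(1 + a\right) 2 a = -5 + 2 a \left(1 + a\right)$)
$202 z{\left(-8 \right)} 183 = 202 \left(-5 + 2 \left(-8\right) + 2 \left(-8\right)^{2}\right) 183 = 202 \left(-5 - 16 + 2 \cdot 64\right) 183 = 202 \left(-5 - 16 + 128\right) 183 = 202 \cdot 107 \cdot 183 = 21614 \cdot 183 = 3955362$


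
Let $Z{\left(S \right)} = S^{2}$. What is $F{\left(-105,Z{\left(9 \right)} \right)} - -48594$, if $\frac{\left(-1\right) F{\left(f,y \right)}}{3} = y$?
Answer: $48351$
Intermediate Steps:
$F{\left(f,y \right)} = - 3 y$
$F{\left(-105,Z{\left(9 \right)} \right)} - -48594 = - 3 \cdot 9^{2} - -48594 = \left(-3\right) 81 + 48594 = -243 + 48594 = 48351$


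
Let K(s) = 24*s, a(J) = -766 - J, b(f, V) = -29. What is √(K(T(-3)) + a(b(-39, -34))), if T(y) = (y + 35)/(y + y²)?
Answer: I*√609 ≈ 24.678*I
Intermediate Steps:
T(y) = (35 + y)/(y + y²)
√(K(T(-3)) + a(b(-39, -34))) = √(24*((35 - 3)/((-3)*(1 - 3))) + (-766 - 1*(-29))) = √(24*(-⅓*32/(-2)) + (-766 + 29)) = √(24*(-⅓*(-½)*32) - 737) = √(24*(16/3) - 737) = √(128 - 737) = √(-609) = I*√609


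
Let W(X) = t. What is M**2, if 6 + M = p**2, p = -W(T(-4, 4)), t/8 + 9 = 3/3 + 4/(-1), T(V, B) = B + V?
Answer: 84824100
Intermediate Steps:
t = -96 (t = -72 + 8*(3/3 + 4/(-1)) = -72 + 8*(3*(1/3) + 4*(-1)) = -72 + 8*(1 - 4) = -72 + 8*(-3) = -72 - 24 = -96)
W(X) = -96
p = 96 (p = -1*(-96) = 96)
M = 9210 (M = -6 + 96**2 = -6 + 9216 = 9210)
M**2 = 9210**2 = 84824100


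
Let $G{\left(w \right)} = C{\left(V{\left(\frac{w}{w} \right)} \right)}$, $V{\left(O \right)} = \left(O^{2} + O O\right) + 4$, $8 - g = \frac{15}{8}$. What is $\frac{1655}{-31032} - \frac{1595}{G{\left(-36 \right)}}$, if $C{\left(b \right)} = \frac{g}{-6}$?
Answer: $\frac{2375728825}{1520568} \approx 1562.4$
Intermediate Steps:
$g = \frac{49}{8}$ ($g = 8 - \frac{15}{8} = \frac{49}{8} \approx 6.125$)
$V{\left(O \right)} = 4 + 2 O^{2}$ ($V{\left(O \right)} = \left(O^{2} + O^{2}\right) + 4 = 2 O^{2} + 4 = 4 + 2 O^{2}$)
$C{\left(b \right)} = - \frac{49}{48}$ ($C{\left(b \right)} = \frac{49}{8 \left(-6\right)} = \frac{49}{8} \left(- \frac{1}{6}\right) = - \frac{49}{48}$)
$G{\left(w \right)} = - \frac{49}{48}$
$\frac{1655}{-31032} - \frac{1595}{G{\left(-36 \right)}} = \frac{1655}{-31032} - \frac{1595}{- \frac{49}{48}} = 1655 \left(- \frac{1}{31032}\right) - - \frac{76560}{49} = - \frac{1655}{31032} + \frac{76560}{49} = \frac{2375728825}{1520568}$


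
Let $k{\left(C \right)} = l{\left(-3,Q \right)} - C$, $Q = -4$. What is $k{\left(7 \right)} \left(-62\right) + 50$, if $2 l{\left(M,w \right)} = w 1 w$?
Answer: $-12$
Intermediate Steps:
$l{\left(M,w \right)} = \frac{w^{2}}{2}$ ($l{\left(M,w \right)} = \frac{w 1 w}{2} = \frac{w w}{2} = \frac{w^{2}}{2}$)
$k{\left(C \right)} = 8 - C$ ($k{\left(C \right)} = \frac{\left(-4\right)^{2}}{2} - C = \frac{1}{2} \cdot 16 - C = 8 - C$)
$k{\left(7 \right)} \left(-62\right) + 50 = \left(8 - 7\right) \left(-62\right) + 50 = 1 \left(-62\right) + 50 = -62 + 50 = -12$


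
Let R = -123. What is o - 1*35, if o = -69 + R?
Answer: -227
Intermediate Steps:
o = -192 (o = -69 - 123 = -192)
o - 1*35 = -192 - 1*35 = -192 - 35 = -227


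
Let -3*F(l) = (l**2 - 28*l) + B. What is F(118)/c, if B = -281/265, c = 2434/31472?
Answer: -44281402984/967515 ≈ -45768.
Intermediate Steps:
c = 1217/15736 (c = 2434*(1/31472) = 1217/15736 ≈ 0.077339)
B = -281/265 (B = -281*1/265 = -281/265 ≈ -1.0604)
F(l) = 281/795 - l**2/3 + 28*l/3 (F(l) = -((l**2 - 28*l) - 281/265)/3 = -(-281/265 + l**2 - 28*l)/3 = 281/795 - l**2/3 + 28*l/3)
F(118)/c = (281/795 - 1/3*118**2 + (28/3)*118)/(1217/15736) = (281/795 - 1/3*13924 + 3304/3)*(15736/1217) = (281/795 - 13924/3 + 3304/3)*(15736/1217) = -2814019/795*15736/1217 = -44281402984/967515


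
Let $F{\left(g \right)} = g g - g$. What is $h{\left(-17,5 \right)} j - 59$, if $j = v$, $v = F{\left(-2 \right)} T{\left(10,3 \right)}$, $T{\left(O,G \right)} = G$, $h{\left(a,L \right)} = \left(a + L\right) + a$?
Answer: $-581$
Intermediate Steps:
$F{\left(g \right)} = g^{2} - g$
$h{\left(a,L \right)} = L + 2 a$ ($h{\left(a,L \right)} = \left(L + a\right) + a = L + 2 a$)
$v = 18$ ($v = - 2 \left(-1 - 2\right) 3 = \left(-2\right) \left(-3\right) 3 = 6 \cdot 3 = 18$)
$j = 18$
$h{\left(-17,5 \right)} j - 59 = \left(5 + 2 \left(-17\right)\right) 18 - 59 = \left(5 - 34\right) 18 - 59 = \left(-29\right) 18 - 59 = -522 - 59 = -581$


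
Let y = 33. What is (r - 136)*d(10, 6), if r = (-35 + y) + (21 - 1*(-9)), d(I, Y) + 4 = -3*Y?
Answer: 2376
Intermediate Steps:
d(I, Y) = -4 - 3*Y
r = 28 (r = (-35 + 33) + (21 - 1*(-9)) = -2 + (21 + 9) = -2 + 30 = 28)
(r - 136)*d(10, 6) = (28 - 136)*(-4 - 3*6) = -108*(-4 - 18) = -108*(-22) = 2376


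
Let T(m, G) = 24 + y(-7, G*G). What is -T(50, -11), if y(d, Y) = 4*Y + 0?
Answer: -508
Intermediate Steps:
y(d, Y) = 4*Y
T(m, G) = 24 + 4*G**2 (T(m, G) = 24 + 4*(G*G) = 24 + 4*G**2)
-T(50, -11) = -(24 + 4*(-11)**2) = -(24 + 4*121) = -(24 + 484) = -1*508 = -508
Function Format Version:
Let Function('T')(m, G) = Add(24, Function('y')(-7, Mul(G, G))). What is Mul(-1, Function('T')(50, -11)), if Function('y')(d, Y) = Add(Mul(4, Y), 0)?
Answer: -508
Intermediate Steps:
Function('y')(d, Y) = Mul(4, Y)
Function('T')(m, G) = Add(24, Mul(4, Pow(G, 2))) (Function('T')(m, G) = Add(24, Mul(4, Mul(G, G))) = Add(24, Mul(4, Pow(G, 2))))
Mul(-1, Function('T')(50, -11)) = Mul(-1, Add(24, Mul(4, Pow(-11, 2)))) = Mul(-1, Add(24, Mul(4, 121))) = Mul(-1, Add(24, 484)) = Mul(-1, 508) = -508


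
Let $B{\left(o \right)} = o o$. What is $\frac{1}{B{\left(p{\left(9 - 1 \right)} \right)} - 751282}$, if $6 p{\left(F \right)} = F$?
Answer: $- \frac{9}{6761522} \approx -1.3311 \cdot 10^{-6}$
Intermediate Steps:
$p{\left(F \right)} = \frac{F}{6}$
$B{\left(o \right)} = o^{2}$
$\frac{1}{B{\left(p{\left(9 - 1 \right)} \right)} - 751282} = \frac{1}{\left(\frac{9 - 1}{6}\right)^{2} - 751282} = \frac{1}{\left(\frac{1}{6} \cdot 8\right)^{2} - 751282} = \frac{1}{\left(\frac{4}{3}\right)^{2} - 751282} = \frac{1}{\frac{16}{9} - 751282} = \frac{1}{- \frac{6761522}{9}} = - \frac{9}{6761522}$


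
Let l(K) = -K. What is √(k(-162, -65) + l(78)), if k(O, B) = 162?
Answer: 2*√21 ≈ 9.1651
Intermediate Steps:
√(k(-162, -65) + l(78)) = √(162 - 1*78) = √(162 - 78) = √84 = 2*√21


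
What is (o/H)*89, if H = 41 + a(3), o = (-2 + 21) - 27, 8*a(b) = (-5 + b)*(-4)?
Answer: -356/21 ≈ -16.952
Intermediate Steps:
a(b) = 5/2 - b/2 (a(b) = ((-5 + b)*(-4))/8 = (20 - 4*b)/8 = 5/2 - b/2)
o = -8 (o = 19 - 27 = -8)
H = 42 (H = 41 + (5/2 - 1/2*3) = 41 + (5/2 - 3/2) = 41 + 1 = 42)
(o/H)*89 = (-8/42)*89 = ((1/42)*(-8))*89 = -4/21*89 = -356/21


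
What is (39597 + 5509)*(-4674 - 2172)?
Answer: -308795676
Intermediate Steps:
(39597 + 5509)*(-4674 - 2172) = 45106*(-6846) = -308795676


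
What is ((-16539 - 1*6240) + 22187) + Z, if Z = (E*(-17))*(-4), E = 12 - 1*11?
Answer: -524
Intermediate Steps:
E = 1 (E = 12 - 11 = 1)
Z = 68 (Z = (1*(-17))*(-4) = -17*(-4) = 68)
((-16539 - 1*6240) + 22187) + Z = ((-16539 - 1*6240) + 22187) + 68 = ((-16539 - 6240) + 22187) + 68 = (-22779 + 22187) + 68 = -592 + 68 = -524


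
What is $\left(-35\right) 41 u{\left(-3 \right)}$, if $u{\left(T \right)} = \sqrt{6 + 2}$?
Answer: $- 2870 \sqrt{2} \approx -4058.8$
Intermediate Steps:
$u{\left(T \right)} = 2 \sqrt{2}$ ($u{\left(T \right)} = \sqrt{8} = 2 \sqrt{2}$)
$\left(-35\right) 41 u{\left(-3 \right)} = \left(-35\right) 41 \cdot 2 \sqrt{2} = - 1435 \cdot 2 \sqrt{2} = - 2870 \sqrt{2}$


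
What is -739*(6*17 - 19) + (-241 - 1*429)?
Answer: -62007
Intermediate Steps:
-739*(6*17 - 19) + (-241 - 1*429) = -739*(102 - 19) + (-241 - 429) = -739*83 - 670 = -61337 - 670 = -62007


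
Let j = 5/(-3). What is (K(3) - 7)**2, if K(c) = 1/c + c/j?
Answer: 16129/225 ≈ 71.684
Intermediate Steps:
j = -5/3 (j = 5*(-1/3) = -5/3 ≈ -1.6667)
K(c) = 1/c - 3*c/5 (K(c) = 1/c + c/(-5/3) = 1/c + c*(-3/5) = 1/c - 3*c/5)
(K(3) - 7)**2 = ((1/3 - 3/5*3) - 7)**2 = ((1/3 - 9/5) - 7)**2 = (-22/15 - 7)**2 = (-127/15)**2 = 16129/225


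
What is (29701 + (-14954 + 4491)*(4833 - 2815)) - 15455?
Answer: -21100088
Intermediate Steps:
(29701 + (-14954 + 4491)*(4833 - 2815)) - 15455 = (29701 - 10463*2018) - 15455 = (29701 - 21114334) - 15455 = -21084633 - 15455 = -21100088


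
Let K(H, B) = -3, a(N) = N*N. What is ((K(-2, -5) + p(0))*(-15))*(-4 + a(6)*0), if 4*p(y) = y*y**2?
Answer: -180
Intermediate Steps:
a(N) = N**2
p(y) = y**3/4 (p(y) = (y*y**2)/4 = y**3/4)
((K(-2, -5) + p(0))*(-15))*(-4 + a(6)*0) = ((-3 + (1/4)*0**3)*(-15))*(-4 + 6**2*0) = ((-3 + (1/4)*0)*(-15))*(-4 + 36*0) = ((-3 + 0)*(-15))*(-4 + 0) = -3*(-15)*(-4) = 45*(-4) = -180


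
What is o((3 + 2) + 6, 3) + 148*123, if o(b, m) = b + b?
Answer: 18226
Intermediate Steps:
o(b, m) = 2*b
o((3 + 2) + 6, 3) + 148*123 = 2*((3 + 2) + 6) + 148*123 = 2*(5 + 6) + 18204 = 2*11 + 18204 = 22 + 18204 = 18226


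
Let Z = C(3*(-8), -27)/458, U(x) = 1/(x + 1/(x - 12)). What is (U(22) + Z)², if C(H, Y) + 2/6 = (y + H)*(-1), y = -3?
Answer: 246804100/23051437929 ≈ 0.010707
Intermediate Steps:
U(x) = 1/(x + 1/(-12 + x))
C(H, Y) = 8/3 - H (C(H, Y) = -⅓ + (-3 + H)*(-1) = -⅓ + (3 - H) = 8/3 - H)
Z = 40/687 (Z = (8/3 - 3*(-8))/458 = (8/3 - 1*(-24))*(1/458) = (8/3 + 24)*(1/458) = (80/3)*(1/458) = 40/687 ≈ 0.058224)
(U(22) + Z)² = ((-12 + 22)/(1 + 22² - 12*22) + 40/687)² = (10/(1 + 484 - 264) + 40/687)² = (10/221 + 40/687)² = (15710/151827)² = 246804100/23051437929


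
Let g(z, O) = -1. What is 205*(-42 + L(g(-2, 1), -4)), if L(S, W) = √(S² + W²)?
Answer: -8610 + 205*√17 ≈ -7764.8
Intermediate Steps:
205*(-42 + L(g(-2, 1), -4)) = 205*(-42 + √((-1)² + (-4)²)) = 205*(-42 + √(1 + 16)) = 205*(-42 + √17) = -8610 + 205*√17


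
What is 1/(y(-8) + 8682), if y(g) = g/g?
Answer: 1/8683 ≈ 0.00011517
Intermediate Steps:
y(g) = 1
1/(y(-8) + 8682) = 1/(1 + 8682) = 1/8683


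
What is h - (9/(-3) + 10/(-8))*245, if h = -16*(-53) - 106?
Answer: 7133/4 ≈ 1783.3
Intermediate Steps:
h = 742 (h = 848 - 106 = 742)
h - (9/(-3) + 10/(-8))*245 = 742 - (9/(-3) + 10/(-8))*245 = 742 - (9*(-1/3) + 10*(-1/8))*245 = 742 - (-3 - 5/4)*245 = 742 - (-17)*245/4 = 742 - 1*(-4165/4) = 742 + 4165/4 = 7133/4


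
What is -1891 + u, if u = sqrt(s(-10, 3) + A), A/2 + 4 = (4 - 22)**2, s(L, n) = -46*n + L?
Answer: -1891 + 2*sqrt(123) ≈ -1868.8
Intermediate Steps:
s(L, n) = L - 46*n
A = 640 (A = -8 + 2*(4 - 22)**2 = -8 + 2*(-18)**2 = -8 + 2*324 = -8 + 648 = 640)
u = 2*sqrt(123) (u = sqrt((-10 - 46*3) + 640) = sqrt((-10 - 138) + 640) = sqrt(-148 + 640) = sqrt(492) = 2*sqrt(123) ≈ 22.181)
-1891 + u = -1891 + 2*sqrt(123)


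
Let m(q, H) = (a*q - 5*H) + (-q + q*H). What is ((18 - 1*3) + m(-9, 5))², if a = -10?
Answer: 1936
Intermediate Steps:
m(q, H) = -11*q - 5*H + H*q (m(q, H) = (-10*q - 5*H) + (-q + q*H) = (-10*q - 5*H) + (-q + H*q) = -11*q - 5*H + H*q)
((18 - 1*3) + m(-9, 5))² = ((18 - 1*3) + (-11*(-9) - 5*5 + 5*(-9)))² = ((18 - 3) + (99 - 25 - 45))² = (15 + 29)² = 44² = 1936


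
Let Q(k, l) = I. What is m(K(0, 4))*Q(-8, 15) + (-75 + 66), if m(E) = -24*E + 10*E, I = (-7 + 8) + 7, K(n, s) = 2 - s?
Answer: 215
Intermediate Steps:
I = 8 (I = 1 + 7 = 8)
Q(k, l) = 8
m(E) = -14*E
m(K(0, 4))*Q(-8, 15) + (-75 + 66) = -14*(2 - 1*4)*8 + (-75 + 66) = -14*(2 - 4)*8 - 9 = -14*(-2)*8 - 9 = 28*8 - 9 = 224 - 9 = 215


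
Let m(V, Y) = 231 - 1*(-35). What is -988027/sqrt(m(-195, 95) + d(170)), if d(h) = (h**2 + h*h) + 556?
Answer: -988027*sqrt(58622)/58622 ≈ -4080.7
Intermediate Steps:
d(h) = 556 + 2*h**2 (d(h) = (h**2 + h**2) + 556 = 2*h**2 + 556 = 556 + 2*h**2)
m(V, Y) = 266 (m(V, Y) = 231 + 35 = 266)
-988027/sqrt(m(-195, 95) + d(170)) = -988027/sqrt(266 + (556 + 2*170**2)) = -988027/sqrt(266 + (556 + 2*28900)) = -988027/sqrt(266 + (556 + 57800)) = -988027/sqrt(266 + 58356) = -988027*sqrt(58622)/58622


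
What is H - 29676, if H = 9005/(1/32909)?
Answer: 296315869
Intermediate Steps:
H = 296345545 (H = 9005/(1/32909) = 9005*32909 = 296345545)
H - 29676 = 296345545 - 29676 = 296315869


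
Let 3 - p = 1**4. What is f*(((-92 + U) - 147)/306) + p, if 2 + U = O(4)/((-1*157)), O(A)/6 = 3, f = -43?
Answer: 1723849/48042 ≈ 35.882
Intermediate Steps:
O(A) = 18 (O(A) = 6*3 = 18)
U = -332/157 (U = -2 + 18/((-1*157)) = -2 + 18/(-157) = -2 + 18*(-1/157) = -2 - 18/157 = -332/157 ≈ -2.1147)
p = 2 (p = 3 - 1*1**4 = 3 - 1*1 = 3 - 1 = 2)
f*(((-92 + U) - 147)/306) + p = -43*((-92 - 332/157) - 147)/306 + 2 = -43*(-14776/157 - 147)/306 + 2 = -(-1627765)/(157*306) + 2 = -43*(-37855/48042) + 2 = 1627765/48042 + 2 = 1723849/48042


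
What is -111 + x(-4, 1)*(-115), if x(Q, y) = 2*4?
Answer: -1031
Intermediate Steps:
x(Q, y) = 8
-111 + x(-4, 1)*(-115) = -111 + 8*(-115) = -111 - 920 = -1031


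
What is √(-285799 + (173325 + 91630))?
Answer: 6*I*√579 ≈ 144.37*I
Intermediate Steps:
√(-285799 + (173325 + 91630)) = √(-285799 + 264955) = √(-20844) = 6*I*√579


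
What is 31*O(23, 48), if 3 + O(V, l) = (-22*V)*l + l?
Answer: -751533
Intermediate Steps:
O(V, l) = -3 + l - 22*V*l (O(V, l) = -3 + ((-22*V)*l + l) = -3 + (-22*V*l + l) = -3 + (l - 22*V*l) = -3 + l - 22*V*l)
31*O(23, 48) = 31*(-3 + 48 - 22*23*48) = 31*(-3 + 48 - 24288) = 31*(-24243) = -751533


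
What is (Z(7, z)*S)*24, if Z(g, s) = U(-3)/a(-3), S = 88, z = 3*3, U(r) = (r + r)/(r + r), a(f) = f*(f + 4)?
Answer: -704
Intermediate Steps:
a(f) = f*(4 + f)
U(r) = 1 (U(r) = (2*r)/((2*r)) = (2*r)*(1/(2*r)) = 1)
z = 9
Z(g, s) = -⅓ (Z(g, s) = 1/(-3*(4 - 3)) = 1/(-3*1) = 1/(-3) = 1*(-⅓) = -⅓)
(Z(7, z)*S)*24 = -⅓*88*24 = -88/3*24 = -704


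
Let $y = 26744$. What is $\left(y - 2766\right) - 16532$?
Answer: $7446$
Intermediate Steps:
$\left(y - 2766\right) - 16532 = \left(26744 - 2766\right) - 16532 = 23978 - 16532 = 7446$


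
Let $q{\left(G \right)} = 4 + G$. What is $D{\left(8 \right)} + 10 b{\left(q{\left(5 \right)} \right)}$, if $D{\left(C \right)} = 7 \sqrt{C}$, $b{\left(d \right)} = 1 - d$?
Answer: $-80 + 14 \sqrt{2} \approx -60.201$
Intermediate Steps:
$D{\left(8 \right)} + 10 b{\left(q{\left(5 \right)} \right)} = 7 \sqrt{8} + 10 \left(1 - \left(4 + 5\right)\right) = 7 \cdot 2 \sqrt{2} + 10 \left(1 - 9\right) = 14 \sqrt{2} + 10 \left(1 - 9\right) = 14 \sqrt{2} + 10 \left(-8\right) = 14 \sqrt{2} - 80 = -80 + 14 \sqrt{2}$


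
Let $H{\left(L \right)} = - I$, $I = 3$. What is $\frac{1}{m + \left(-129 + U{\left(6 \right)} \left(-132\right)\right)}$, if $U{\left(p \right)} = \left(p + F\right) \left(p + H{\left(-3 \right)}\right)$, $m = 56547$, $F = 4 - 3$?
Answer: $\frac{1}{53646} \approx 1.8641 \cdot 10^{-5}$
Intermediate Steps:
$F = 1$ ($F = 4 - 3 = 1$)
$H{\left(L \right)} = -3$ ($H{\left(L \right)} = \left(-1\right) 3 = -3$)
$U{\left(p \right)} = \left(1 + p\right) \left(-3 + p\right)$ ($U{\left(p \right)} = \left(p + 1\right) \left(p - 3\right) = \left(1 + p\right) \left(-3 + p\right)$)
$\frac{1}{m + \left(-129 + U{\left(6 \right)} \left(-132\right)\right)} = \frac{1}{56547 + \left(-129 + \left(-3 + 6^{2} - 12\right) \left(-132\right)\right)} = \frac{1}{56547 + \left(-129 + \left(-3 + 36 - 12\right) \left(-132\right)\right)} = \frac{1}{56547 + \left(-129 + 21 \left(-132\right)\right)} = \frac{1}{56547 - 2901} = \frac{1}{53646}$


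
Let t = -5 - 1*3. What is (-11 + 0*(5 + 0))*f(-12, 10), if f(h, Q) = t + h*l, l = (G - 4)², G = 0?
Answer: 2200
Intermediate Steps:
t = -8 (t = -5 - 3 = -8)
l = 16 (l = (0 - 4)² = (-4)² = 16)
f(h, Q) = -8 + 16*h (f(h, Q) = -8 + h*16 = -8 + 16*h)
(-11 + 0*(5 + 0))*f(-12, 10) = (-11 + 0*(5 + 0))*(-8 + 16*(-12)) = (-11 + 0*5)*(-8 - 192) = (-11 + 0)*(-200) = -11*(-200) = 2200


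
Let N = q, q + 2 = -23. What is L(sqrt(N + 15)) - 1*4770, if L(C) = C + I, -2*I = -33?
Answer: -9507/2 + I*sqrt(10) ≈ -4753.5 + 3.1623*I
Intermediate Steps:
I = 33/2 (I = -1/2*(-33) = 33/2 ≈ 16.500)
q = -25 (q = -2 - 23 = -25)
N = -25
L(C) = 33/2 + C (L(C) = C + 33/2 = 33/2 + C)
L(sqrt(N + 15)) - 1*4770 = (33/2 + sqrt(-25 + 15)) - 1*4770 = (33/2 + sqrt(-10)) - 4770 = (33/2 + I*sqrt(10)) - 4770 = -9507/2 + I*sqrt(10)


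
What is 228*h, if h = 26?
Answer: 5928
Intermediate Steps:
228*h = 228*26 = 5928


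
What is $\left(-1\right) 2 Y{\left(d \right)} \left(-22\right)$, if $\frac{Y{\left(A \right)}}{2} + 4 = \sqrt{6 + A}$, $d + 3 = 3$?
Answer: $-352 + 88 \sqrt{6} \approx -136.44$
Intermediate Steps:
$d = 0$ ($d = -3 + 3 = 0$)
$Y{\left(A \right)} = -8 + 2 \sqrt{6 + A}$
$\left(-1\right) 2 Y{\left(d \right)} \left(-22\right) = \left(-1\right) 2 \left(-8 + 2 \sqrt{6 + 0}\right) \left(-22\right) = - 2 \left(-8 + 2 \sqrt{6}\right) \left(-22\right) = \left(16 - 4 \sqrt{6}\right) \left(-22\right) = -352 + 88 \sqrt{6}$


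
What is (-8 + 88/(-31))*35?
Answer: -11760/31 ≈ -379.35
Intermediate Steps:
(-8 + 88/(-31))*35 = (-8 + 88*(-1/31))*35 = (-8 - 88/31)*35 = -336/31*35 = -11760/31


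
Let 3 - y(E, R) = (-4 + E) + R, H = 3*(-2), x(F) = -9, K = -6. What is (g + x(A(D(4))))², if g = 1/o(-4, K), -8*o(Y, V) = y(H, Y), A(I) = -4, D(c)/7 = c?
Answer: 25921/289 ≈ 89.692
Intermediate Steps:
D(c) = 7*c
H = -6
y(E, R) = 7 - E - R (y(E, R) = 3 - ((-4 + E) + R) = 3 - (-4 + E + R) = 3 + (4 - E - R) = 7 - E - R)
o(Y, V) = -13/8 + Y/8 (o(Y, V) = -(7 - 1*(-6) - Y)/8 = -(7 + 6 - Y)/8 = -(13 - Y)/8 = -13/8 + Y/8)
g = -8/17 (g = 1/(-13/8 + (⅛)*(-4)) = 1/(-13/8 - ½) = 1/(-17/8) = -8/17 ≈ -0.47059)
(g + x(A(D(4))))² = (-8/17 - 9)² = (-161/17)² = 25921/289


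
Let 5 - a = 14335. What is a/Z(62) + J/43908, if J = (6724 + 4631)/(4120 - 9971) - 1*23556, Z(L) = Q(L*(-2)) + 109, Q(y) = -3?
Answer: -616011595301/4538667508 ≈ -135.73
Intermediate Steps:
a = -14330 (a = 5 - 1*14335 = 5 - 14335 = -14330)
Z(L) = 106 (Z(L) = -3 + 109 = 106)
J = -137837511/5851 (J = 11355/(-5851) - 23556 = 11355*(-1/5851) - 23556 = -11355/5851 - 23556 = -137837511/5851 ≈ -23558.)
a/Z(62) + J/43908 = -14330/106 - 137837511/5851/43908 = -14330*1/106 - 137837511/5851*1/43908 = -7165/53 - 45945837/85635236 = -616011595301/4538667508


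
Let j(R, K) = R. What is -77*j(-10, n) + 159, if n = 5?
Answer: 929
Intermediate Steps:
-77*j(-10, n) + 159 = -77*(-10) + 159 = 770 + 159 = 929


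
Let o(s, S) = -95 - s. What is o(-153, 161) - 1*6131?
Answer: -6073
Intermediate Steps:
o(-153, 161) - 1*6131 = (-95 - 1*(-153)) - 1*6131 = (-95 + 153) - 6131 = 58 - 6131 = -6073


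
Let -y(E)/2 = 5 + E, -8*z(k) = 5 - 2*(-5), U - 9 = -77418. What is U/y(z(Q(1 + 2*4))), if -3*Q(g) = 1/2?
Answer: 309636/25 ≈ 12385.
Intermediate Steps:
Q(g) = -1/6 (Q(g) = -1/3/2 = -1/3*1/2 = -1/6)
U = -77409 (U = 9 - 77418 = -77409)
z(k) = -15/8 (z(k) = -(5 - 2*(-5))/8 = -(5 + 10)/8 = -1/8*15 = -15/8)
y(E) = -10 - 2*E (y(E) = -2*(5 + E) = -10 - 2*E)
U/y(z(Q(1 + 2*4))) = -77409/(-10 - 2*(-15/8)) = -77409/(-10 + 15/4) = -77409/(-25/4) = -77409*(-4/25) = 309636/25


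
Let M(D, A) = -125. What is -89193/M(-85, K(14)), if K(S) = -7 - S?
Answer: 89193/125 ≈ 713.54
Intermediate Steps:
-89193/M(-85, K(14)) = -89193/(-125) = -89193*(-1/125) = 89193/125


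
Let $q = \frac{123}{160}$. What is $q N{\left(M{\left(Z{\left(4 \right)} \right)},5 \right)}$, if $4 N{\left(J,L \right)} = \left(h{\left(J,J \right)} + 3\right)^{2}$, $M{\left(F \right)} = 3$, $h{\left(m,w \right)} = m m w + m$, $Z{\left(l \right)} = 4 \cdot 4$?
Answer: $\frac{133947}{640} \approx 209.29$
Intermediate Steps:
$Z{\left(l \right)} = 16$
$h{\left(m,w \right)} = m + w m^{2}$ ($h{\left(m,w \right)} = m^{2} w + m = w m^{2} + m = m + w m^{2}$)
$N{\left(J,L \right)} = \frac{\left(3 + J \left(1 + J^{2}\right)\right)^{2}}{4}$ ($N{\left(J,L \right)} = \frac{\left(J \left(1 + J J\right) + 3\right)^{2}}{4} = \frac{\left(J \left(1 + J^{2}\right) + 3\right)^{2}}{4} = \frac{\left(3 + J \left(1 + J^{2}\right)\right)^{2}}{4}$)
$q = \frac{123}{160}$ ($q = 123 \cdot \frac{1}{160} = \frac{123}{160} \approx 0.76875$)
$q N{\left(M{\left(Z{\left(4 \right)} \right)},5 \right)} = \frac{123 \frac{\left(3 + 3 + 3^{3}\right)^{2}}{4}}{160} = \frac{123 \frac{\left(3 + 3 + 27\right)^{2}}{4}}{160} = \frac{123 \frac{33^{2}}{4}}{160} = \frac{123 \cdot \frac{1}{4} \cdot 1089}{160} = \frac{123}{160} \cdot \frac{1089}{4} = \frac{133947}{640}$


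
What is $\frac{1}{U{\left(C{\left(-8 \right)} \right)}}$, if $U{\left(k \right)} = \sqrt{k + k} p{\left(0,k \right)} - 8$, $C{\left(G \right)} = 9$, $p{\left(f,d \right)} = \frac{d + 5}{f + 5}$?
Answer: $\frac{25}{241} + \frac{105 \sqrt{2}}{964} \approx 0.25777$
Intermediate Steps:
$p{\left(f,d \right)} = \frac{5 + d}{5 + f}$
$U{\left(k \right)} = -8 + \sqrt{2} \sqrt{k} \left(1 + \frac{k}{5}\right)$ ($U{\left(k \right)} = \sqrt{k + k} \frac{5 + k}{5 + 0} - 8 = \sqrt{2 k} \frac{5 + k}{5} - 8 = \sqrt{2} \sqrt{k} \frac{5 + k}{5} - 8 = \sqrt{2} \sqrt{k} \left(1 + \frac{k}{5}\right) - 8 = -8 + \sqrt{2} \sqrt{k} \left(1 + \frac{k}{5}\right)$)
$\frac{1}{U{\left(C{\left(-8 \right)} \right)}} = \frac{1}{-8 + \frac{\sqrt{2} \sqrt{9} \left(5 + 9\right)}{5}} = \frac{1}{-8 + \frac{1}{5} \sqrt{2} \cdot 3 \cdot 14} = \frac{1}{-8 + \frac{42 \sqrt{2}}{5}}$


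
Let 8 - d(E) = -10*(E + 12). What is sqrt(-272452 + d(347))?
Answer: I*sqrt(268854) ≈ 518.51*I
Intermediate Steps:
d(E) = 128 + 10*E (d(E) = 8 - (-10)*(E + 12) = 8 - (-10)*(12 + E) = 8 - (-120 - 10*E) = 8 + (120 + 10*E) = 128 + 10*E)
sqrt(-272452 + d(347)) = sqrt(-272452 + (128 + 10*347)) = sqrt(-272452 + (128 + 3470)) = sqrt(-272452 + 3598) = sqrt(-268854) = I*sqrt(268854)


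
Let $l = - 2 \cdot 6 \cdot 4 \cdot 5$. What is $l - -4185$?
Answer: $3945$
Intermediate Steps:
$l = -240$ ($l = \left(-2\right) 24 \cdot 5 = \left(-48\right) 5 = -240$)
$l - -4185 = -240 - -4185 = -240 + 4185 = 3945$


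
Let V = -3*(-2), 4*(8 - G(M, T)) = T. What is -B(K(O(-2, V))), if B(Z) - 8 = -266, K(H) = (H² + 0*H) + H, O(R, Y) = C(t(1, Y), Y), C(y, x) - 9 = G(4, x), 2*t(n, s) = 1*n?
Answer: 258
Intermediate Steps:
t(n, s) = n/2 (t(n, s) = (1*n)/2 = n/2)
G(M, T) = 8 - T/4
V = 6
C(y, x) = 17 - x/4 (C(y, x) = 9 + (8 - x/4) = 17 - x/4)
O(R, Y) = 17 - Y/4
K(H) = H + H² (K(H) = (H² + 0) + H = H² + H = H + H²)
B(Z) = -258 (B(Z) = 8 - 266 = -258)
-B(K(O(-2, V))) = -1*(-258) = 258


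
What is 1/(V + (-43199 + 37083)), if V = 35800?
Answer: 1/29684 ≈ 3.3688e-5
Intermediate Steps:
1/(V + (-43199 + 37083)) = 1/(35800 + (-43199 + 37083)) = 1/(35800 - 6116) = 1/29684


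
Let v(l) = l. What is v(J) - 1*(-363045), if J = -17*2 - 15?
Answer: 362996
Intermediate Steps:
J = -49 (J = -34 - 15 = -49)
v(J) - 1*(-363045) = -49 - 1*(-363045) = -49 + 363045 = 362996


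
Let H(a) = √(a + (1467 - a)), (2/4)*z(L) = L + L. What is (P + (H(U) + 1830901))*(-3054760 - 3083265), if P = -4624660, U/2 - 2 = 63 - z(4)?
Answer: 17148162585975 - 18414075*√163 ≈ 1.7148e+13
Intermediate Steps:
z(L) = 4*L (z(L) = 2*(L + L) = 2*(2*L) = 4*L)
U = 98 (U = 4 + 2*(63 - 4*4) = 4 + 2*(63 - 1*16) = 4 + 2*(63 - 16) = 4 + 2*47 = 4 + 94 = 98)
H(a) = 3*√163 (H(a) = √1467 = 3*√163)
(P + (H(U) + 1830901))*(-3054760 - 3083265) = (-4624660 + (3*√163 + 1830901))*(-3054760 - 3083265) = (-4624660 + (1830901 + 3*√163))*(-6138025) = (-2793759 + 3*√163)*(-6138025) = 17148162585975 - 18414075*√163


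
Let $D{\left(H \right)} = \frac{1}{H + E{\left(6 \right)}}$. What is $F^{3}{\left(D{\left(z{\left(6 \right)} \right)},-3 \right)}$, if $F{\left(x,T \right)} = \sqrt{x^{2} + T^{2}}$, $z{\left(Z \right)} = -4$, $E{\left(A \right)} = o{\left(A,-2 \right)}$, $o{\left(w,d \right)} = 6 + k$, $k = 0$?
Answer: $\frac{37 \sqrt{37}}{8} \approx 28.133$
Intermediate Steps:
$o{\left(w,d \right)} = 6$ ($o{\left(w,d \right)} = 6 + 0 = 6$)
$E{\left(A \right)} = 6$
$D{\left(H \right)} = \frac{1}{6 + H}$ ($D{\left(H \right)} = \frac{1}{H + 6} = \frac{1}{6 + H}$)
$F{\left(x,T \right)} = \sqrt{T^{2} + x^{2}}$
$F^{3}{\left(D{\left(z{\left(6 \right)} \right)},-3 \right)} = \left(\sqrt{\left(-3\right)^{2} + \left(\frac{1}{6 - 4}\right)^{2}}\right)^{3} = \left(\sqrt{9 + \left(\frac{1}{2}\right)^{2}}\right)^{3} = \left(\sqrt{9 + \frac{1}{4}}\right)^{3} = \left(\sqrt{\frac{37}{4}}\right)^{3} = \left(\frac{\sqrt{37}}{2}\right)^{3} = \frac{37 \sqrt{37}}{8}$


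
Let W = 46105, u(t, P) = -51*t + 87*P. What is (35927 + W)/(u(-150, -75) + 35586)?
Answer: 27344/12237 ≈ 2.2345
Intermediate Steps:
(35927 + W)/(u(-150, -75) + 35586) = (35927 + 46105)/((-51*(-150) + 87*(-75)) + 35586) = 82032/((7650 - 6525) + 35586) = 82032/(1125 + 35586) = 82032/36711 = 82032*(1/36711) = 27344/12237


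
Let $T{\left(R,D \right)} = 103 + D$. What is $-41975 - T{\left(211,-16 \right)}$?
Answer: $-42062$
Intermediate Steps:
$-41975 - T{\left(211,-16 \right)} = -41975 - \left(103 - 16\right) = -41975 - 87 = -42062$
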